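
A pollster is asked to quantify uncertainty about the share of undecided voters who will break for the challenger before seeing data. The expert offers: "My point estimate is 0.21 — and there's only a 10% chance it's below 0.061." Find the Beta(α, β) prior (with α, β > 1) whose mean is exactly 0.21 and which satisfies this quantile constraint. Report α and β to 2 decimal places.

α ≈ 1.88, β ≈ 7.09

With mean 0.21 fixed, write α = 0.21s, β = 0.79s where s = α+β.
Need P(θ < 0.061) = 0.1 under Beta(0.21s, 0.79s). Normal approximation: (q−m)/√(m(1−m)/s) ≈ z_{0.1} = -1.28, so s ≈ 0.21·0.79·(-1.28)²/(0.061−0.21)² = 12.3.
At s = 12.3: P(θ<0.061) ≈ 0.059. Adjusting to match 0.1 gives s ≈ 8.97.
So α = 0.21·8.97 ≈ 1.88, β = 0.79·8.97 ≈ 7.09.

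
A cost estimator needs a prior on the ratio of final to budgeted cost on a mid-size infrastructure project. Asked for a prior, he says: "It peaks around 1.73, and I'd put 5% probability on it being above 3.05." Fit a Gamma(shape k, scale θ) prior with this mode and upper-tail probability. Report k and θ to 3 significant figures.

k ≈ 9.67, θ ≈ 0.199

Gamma(k,θ) with k>1 has mode (k−1)θ, so θ = 1.73/(k−1).
Need P(X < 3.05) = 0.95 with θ tied to k this way. Start at k = 2, θ = 1.73: P(X<3.05) ≈ 0.526.
Too low — raise k to concentrate. Iterating converges to k ≈ 9.67.
Then θ = 1.73/(9.67−1) ≈ 0.199.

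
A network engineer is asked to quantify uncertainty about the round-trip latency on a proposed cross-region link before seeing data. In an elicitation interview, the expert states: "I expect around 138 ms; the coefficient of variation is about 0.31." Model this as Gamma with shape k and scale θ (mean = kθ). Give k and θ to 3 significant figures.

k ≈ 10.4, θ ≈ 13.3

For Gamma(k, scale θ): mean = kθ, variance = kθ², so CV = 1/√k.
CV = 0.31, hence k = 1/CV² = 10.4.
Then θ = mean/k = 138/10.4 = 13.3.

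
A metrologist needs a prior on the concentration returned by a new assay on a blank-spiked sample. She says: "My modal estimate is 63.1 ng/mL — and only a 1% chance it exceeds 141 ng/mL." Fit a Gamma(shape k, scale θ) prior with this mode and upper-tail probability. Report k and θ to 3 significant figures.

k ≈ 8.43, θ ≈ 8.49

Gamma(k,θ) with k>1 has mode (k−1)θ, so θ = 63.1/(k−1).
Need P(X < 141) = 0.99 with θ tied to k this way. Start at k = 2, θ = 63.1: P(X<141) ≈ 0.654.
Too low — raise k to concentrate. Iterating converges to k ≈ 8.43.
Then θ = 63.1/(8.43−1) ≈ 8.49.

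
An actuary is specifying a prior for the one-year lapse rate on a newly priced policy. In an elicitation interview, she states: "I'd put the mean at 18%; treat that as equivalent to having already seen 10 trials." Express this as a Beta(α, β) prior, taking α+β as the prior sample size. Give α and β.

α = 1.8, β = 8.2

Under the effective-sample-size interpretation, Beta(α, β) has prior mean α/(α+β) and prior sample size α+β.
So α+β = 10 and α/(α+β) = 0.18, giving α = 0.18·10 = 1.8 and β = 10 − 1.8 = 8.2.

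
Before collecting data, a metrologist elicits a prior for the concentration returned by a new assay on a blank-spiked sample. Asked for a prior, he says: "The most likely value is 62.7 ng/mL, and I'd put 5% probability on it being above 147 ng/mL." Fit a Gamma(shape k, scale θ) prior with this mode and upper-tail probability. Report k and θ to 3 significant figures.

k ≈ 4.77, θ ≈ 16.6

Gamma(k,θ) with k>1 has mode (k−1)θ, so θ = 62.7/(k−1).
Need P(X < 147) = 0.95 with θ tied to k this way. Start at k = 2, θ = 62.7: P(X<147) ≈ 0.679.
Too low — raise k to concentrate. Iterating converges to k ≈ 4.77.
Then θ = 62.7/(4.77−1) ≈ 16.6.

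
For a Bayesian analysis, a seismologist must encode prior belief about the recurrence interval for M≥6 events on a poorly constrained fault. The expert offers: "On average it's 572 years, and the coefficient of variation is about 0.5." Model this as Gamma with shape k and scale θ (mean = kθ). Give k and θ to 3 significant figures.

For Gamma(k, scale θ): mean = kθ, variance = kθ², so CV = 1/√k.
CV = 0.5, hence k = 1/CV² = 4.
Then θ = mean/k = 572/4 = 143.

k ≈ 4, θ ≈ 143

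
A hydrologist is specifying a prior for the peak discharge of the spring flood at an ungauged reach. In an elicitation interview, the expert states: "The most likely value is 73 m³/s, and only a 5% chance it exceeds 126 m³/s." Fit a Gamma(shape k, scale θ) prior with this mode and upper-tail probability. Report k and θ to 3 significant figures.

Gamma(k,θ) with k>1 has mode (k−1)θ, so θ = 73/(k−1).
Need P(X < 126) = 0.95 with θ tied to k this way. Start at k = 2, θ = 73: P(X<126) ≈ 0.515.
Too low — raise k to concentrate. Iterating converges to k ≈ 10.4.
Then θ = 73/(10.4−1) ≈ 7.79.

k ≈ 10.4, θ ≈ 7.79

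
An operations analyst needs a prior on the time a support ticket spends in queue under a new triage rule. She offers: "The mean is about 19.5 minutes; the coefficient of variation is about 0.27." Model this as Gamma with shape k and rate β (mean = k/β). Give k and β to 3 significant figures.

k ≈ 13.7, β ≈ 0.703

For Gamma(k, rate β): mean = k/β, variance = k/β², so CV = 1/√k.
CV = 0.27, hence k = 1/CV² = 13.7.
Then β = k/mean = 13.7/19.5 = 0.703.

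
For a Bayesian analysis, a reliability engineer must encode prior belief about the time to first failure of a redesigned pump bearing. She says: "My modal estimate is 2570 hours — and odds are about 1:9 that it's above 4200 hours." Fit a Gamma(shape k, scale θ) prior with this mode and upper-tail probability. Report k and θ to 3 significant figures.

Gamma(k,θ) with k>1 has mode (k−1)θ, so θ = 2570/(k−1).
Need P(X < 4200) = 0.9 with θ tied to k this way. Start at k = 2, θ = 2570: P(X<4200) ≈ 0.486.
Too low — raise k to concentrate. Iterating converges to k ≈ 8.81.
Then θ = 2570/(8.81−1) ≈ 329.

k ≈ 8.81, θ ≈ 329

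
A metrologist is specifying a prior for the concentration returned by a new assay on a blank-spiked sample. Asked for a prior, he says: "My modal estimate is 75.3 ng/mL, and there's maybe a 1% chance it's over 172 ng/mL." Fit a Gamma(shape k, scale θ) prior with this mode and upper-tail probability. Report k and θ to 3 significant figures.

k ≈ 8.01, θ ≈ 10.7

Gamma(k,θ) with k>1 has mode (k−1)θ, so θ = 75.3/(k−1).
Need P(X < 172) = 0.99 with θ tied to k this way. Start at k = 2, θ = 75.3: P(X<172) ≈ 0.665.
Too low — raise k to concentrate. Iterating converges to k ≈ 8.01.
Then θ = 75.3/(8.01−1) ≈ 10.7.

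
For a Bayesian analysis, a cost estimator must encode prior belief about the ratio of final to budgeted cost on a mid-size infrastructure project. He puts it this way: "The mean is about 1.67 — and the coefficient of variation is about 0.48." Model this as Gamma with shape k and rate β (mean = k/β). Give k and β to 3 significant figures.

k ≈ 4.34, β ≈ 2.6

For Gamma(k, rate β): mean = k/β, variance = k/β², so CV = 1/√k.
CV = 0.48, hence k = 1/CV² = 4.34.
Then β = k/mean = 4.34/1.67 = 2.6.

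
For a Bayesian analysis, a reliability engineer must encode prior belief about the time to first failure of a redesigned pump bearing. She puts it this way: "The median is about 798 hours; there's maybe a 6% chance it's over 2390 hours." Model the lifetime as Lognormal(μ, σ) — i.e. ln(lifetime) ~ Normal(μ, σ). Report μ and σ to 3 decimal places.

μ ≈ 6.682, σ ≈ 0.706

If T ~ Lognormal(μ,σ) then ln T ~ Normal(μ,σ), so the p-quantile of ln T is μ + z_p·σ.
ln(798) = 6.682 and ln(2390) = 7.779; z_{0.5} = 0, z_{0.94} = 1.555.
σ = (7.779 − 6.682)/(1.555 − (0)) = 0.706.
μ = 6.682 − (0)·0.706 = 6.682.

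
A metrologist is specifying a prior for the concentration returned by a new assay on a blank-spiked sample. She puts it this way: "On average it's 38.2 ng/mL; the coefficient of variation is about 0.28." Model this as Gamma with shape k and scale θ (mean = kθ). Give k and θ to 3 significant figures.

k ≈ 12.8, θ ≈ 2.99

For Gamma(k, scale θ): mean = kθ, variance = kθ², so CV = 1/√k.
CV = 0.28, hence k = 1/CV² = 12.8.
Then θ = mean/k = 38.2/12.8 = 2.99.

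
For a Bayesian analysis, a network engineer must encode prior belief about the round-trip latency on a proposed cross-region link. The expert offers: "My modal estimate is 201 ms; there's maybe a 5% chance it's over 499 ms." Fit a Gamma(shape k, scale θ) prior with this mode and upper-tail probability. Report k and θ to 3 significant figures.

k ≈ 4.29, θ ≈ 61.1

Gamma(k,θ) with k>1 has mode (k−1)θ, so θ = 201/(k−1).
Need P(X < 499) = 0.95 with θ tied to k this way. Start at k = 2, θ = 201: P(X<499) ≈ 0.709.
Too low — raise k to concentrate. Iterating converges to k ≈ 4.29.
Then θ = 201/(4.29−1) ≈ 61.1.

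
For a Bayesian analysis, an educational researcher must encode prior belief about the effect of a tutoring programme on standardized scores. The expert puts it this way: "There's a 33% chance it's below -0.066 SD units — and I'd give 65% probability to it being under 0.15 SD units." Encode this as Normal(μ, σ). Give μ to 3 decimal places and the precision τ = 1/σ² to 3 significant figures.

The p-quantile of Normal(μ,σ) is μ + z_p·σ, with z_{0.33} = -0.4399 and z_{0.65} = 0.3853.
Eliminate σ: μ = (z₂·x₁ − z₁·x₂)/(z₂ − z₁) = (0.3853·-0.066 − (-0.4399)·0.15)/0.8252 = 0.049.
Then σ = (x₂ − x₁)/(z₂ − z₁) = (0.15 − -0.066)/0.8252 = 0.262.
Precision τ = 1/σ² = 1/0.2617² = 14.6.

μ = 0.049, τ = 14.6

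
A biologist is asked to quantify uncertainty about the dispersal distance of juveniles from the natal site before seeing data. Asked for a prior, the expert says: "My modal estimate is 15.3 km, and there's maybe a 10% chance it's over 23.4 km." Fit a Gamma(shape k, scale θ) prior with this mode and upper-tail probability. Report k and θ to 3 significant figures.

Gamma(k,θ) with k>1 has mode (k−1)θ, so θ = 15.3/(k−1).
Need P(X < 23.4) = 0.9 with θ tied to k this way. Start at k = 2, θ = 15.3: P(X<23.4) ≈ 0.452.
Too low — raise k to concentrate. Iterating converges to k ≈ 11.3.
Then θ = 15.3/(11.3−1) ≈ 1.48.

k ≈ 11.3, θ ≈ 1.48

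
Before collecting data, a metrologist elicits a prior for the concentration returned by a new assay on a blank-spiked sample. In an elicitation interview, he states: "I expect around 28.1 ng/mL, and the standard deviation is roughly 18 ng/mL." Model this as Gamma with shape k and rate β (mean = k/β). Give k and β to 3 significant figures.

For Gamma(k, rate β): mean = k/β, variance = k/β², so CV = 1/√k.
CV = SD/mean = 18/28.1 = 0.6406, hence k = 1/CV² = 2.44.
Then β = k/mean = 2.44/28.1 = 0.0867.

k ≈ 2.44, β ≈ 0.0867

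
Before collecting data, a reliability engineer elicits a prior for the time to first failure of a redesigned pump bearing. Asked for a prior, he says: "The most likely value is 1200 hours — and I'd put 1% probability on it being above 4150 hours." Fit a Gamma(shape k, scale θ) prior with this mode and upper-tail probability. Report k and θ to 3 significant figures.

k ≈ 3.82, θ ≈ 425

Gamma(k,θ) with k>1 has mode (k−1)θ, so θ = 1200/(k−1).
Need P(X < 4150) = 0.99 with θ tied to k this way. Start at k = 2, θ = 1200: P(X<4150) ≈ 0.860.
Too low — raise k to concentrate. Iterating converges to k ≈ 3.82.
Then θ = 1200/(3.82−1) ≈ 425.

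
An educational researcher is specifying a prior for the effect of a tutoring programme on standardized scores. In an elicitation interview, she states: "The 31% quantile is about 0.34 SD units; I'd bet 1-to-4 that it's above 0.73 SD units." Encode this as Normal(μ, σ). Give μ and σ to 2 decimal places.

For Normal(μ,σ), the p-quantile is μ + z_p·σ. Here z_{0.31} = -0.4959, z_{0.8} = 0.8416.
So 0.34 = μ − 0.4959σ and 0.73 = μ + 0.8416σ.
Subtracting: σ = (0.73 − 0.34)/(0.8416 − (-0.4959)) = 0.29.
Then μ = 0.34 − (-0.4959)·0.29 = 0.48.

μ = 0.48, σ = 0.29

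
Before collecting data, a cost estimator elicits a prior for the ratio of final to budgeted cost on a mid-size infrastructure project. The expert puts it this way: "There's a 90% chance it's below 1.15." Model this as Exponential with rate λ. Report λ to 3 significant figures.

λ ≈ 2

P(T < 1.15) = 1 − e^(−λ·1.15) = 0.9, so λ = −ln(1−0.9)/1.15 = −ln(0.1)/1.15 = 2.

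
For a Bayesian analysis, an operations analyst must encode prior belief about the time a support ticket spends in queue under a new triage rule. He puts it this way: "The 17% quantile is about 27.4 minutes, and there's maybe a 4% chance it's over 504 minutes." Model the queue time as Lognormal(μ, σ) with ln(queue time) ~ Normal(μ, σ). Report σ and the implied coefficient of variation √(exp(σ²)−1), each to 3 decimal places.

If T ~ Lognormal(μ,σ) then ln T ~ Normal(μ,σ), so the p-quantile of ln T is μ + z_p·σ.
ln(27.4) = 3.311 and ln(504) = 6.223; z_{0.17} = -0.9542, z_{0.96} = 1.751.
σ = (6.223 − 3.311)/(1.751 − (-0.9542)) = 1.077.
μ = 3.311 − (-0.9542)·1.077 = 4.338.
CV = √(exp(σ²)−1) = √(exp(1.1591)−1) = 1.479.

σ ≈ 1.077, CV ≈ 1.479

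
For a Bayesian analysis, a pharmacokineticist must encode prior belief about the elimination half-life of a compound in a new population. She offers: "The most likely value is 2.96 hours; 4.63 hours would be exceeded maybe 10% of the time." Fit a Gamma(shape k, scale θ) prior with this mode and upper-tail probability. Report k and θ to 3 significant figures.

k ≈ 10.4, θ ≈ 0.316

Gamma(k,θ) with k>1 has mode (k−1)θ, so θ = 2.96/(k−1).
Need P(X < 4.63) = 0.9 with θ tied to k this way. Start at k = 2, θ = 2.96: P(X<4.63) ≈ 0.463.
Too low — raise k to concentrate. Iterating converges to k ≈ 10.4.
Then θ = 2.96/(10.4−1) ≈ 0.316.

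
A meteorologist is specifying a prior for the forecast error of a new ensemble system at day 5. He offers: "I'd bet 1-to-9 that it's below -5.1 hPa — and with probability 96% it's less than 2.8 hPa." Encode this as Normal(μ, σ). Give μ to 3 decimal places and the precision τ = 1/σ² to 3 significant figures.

The p-quantile of Normal(μ,σ) is μ + z_p·σ, with z_{0.1} = -1.282 and z_{0.96} = 1.751.
Eliminate σ: μ = (z₂·x₁ − z₁·x₂)/(z₂ − z₁) = (1.751·-5.1 − (-1.282)·2.8)/3.032 = -1.761.
Then σ = (x₂ − x₁)/(z₂ − z₁) = (2.8 − -5.1)/3.032 = 2.605.
Precision τ = 1/σ² = 1/2.605² = 0.147.

μ = -1.761, τ = 0.147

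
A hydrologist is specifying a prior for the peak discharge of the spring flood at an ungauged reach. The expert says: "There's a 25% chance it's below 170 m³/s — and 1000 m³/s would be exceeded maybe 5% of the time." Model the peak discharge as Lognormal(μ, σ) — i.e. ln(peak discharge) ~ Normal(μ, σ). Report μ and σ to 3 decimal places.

μ ≈ 5.651, σ ≈ 0.764

If T ~ Lognormal(μ,σ) then ln T ~ Normal(μ,σ), so the p-quantile of ln T is μ + z_p·σ.
ln(170) = 5.136 and ln(1000) = 6.908; z_{0.25} = -0.6745, z_{0.95} = 1.645.
σ = (6.908 − 5.136)/(1.645 − (-0.6745)) = 0.764.
μ = 5.136 − (-0.6745)·0.764 = 5.651.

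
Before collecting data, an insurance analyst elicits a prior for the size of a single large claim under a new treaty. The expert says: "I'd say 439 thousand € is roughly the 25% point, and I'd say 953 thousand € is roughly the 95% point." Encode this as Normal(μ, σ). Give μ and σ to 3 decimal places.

μ = 588.477, σ = 221.614

The p-quantile of Normal(μ,σ) is μ + z_p·σ, with z_{0.25} = -0.6745 and z_{0.95} = 1.645.
Eliminate σ: μ = (z₂·x₁ − z₁·x₂)/(z₂ − z₁) = (1.645·439 − (-0.6745)·953)/2.319 = 588.477.
Then σ = (x₂ − x₁)/(z₂ − z₁) = (953 − 439)/2.319 = 221.614.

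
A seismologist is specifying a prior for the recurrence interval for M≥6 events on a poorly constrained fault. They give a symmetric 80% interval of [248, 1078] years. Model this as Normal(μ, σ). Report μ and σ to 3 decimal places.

A symmetric 80% interval runs μ ± z·σ with z = 1.282.
Half-width = 415, so σ = 415/1.282 = 323.826.
μ is the interval midpoint, 663.000.

μ = 663.000, σ = 323.826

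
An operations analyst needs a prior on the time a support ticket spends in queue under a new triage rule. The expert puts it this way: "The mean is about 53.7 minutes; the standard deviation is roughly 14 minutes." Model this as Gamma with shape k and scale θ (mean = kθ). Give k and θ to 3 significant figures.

For Gamma(k, scale θ): mean = kθ, variance = kθ², so CV = 1/√k.
CV = SD/mean = 14/53.7 = 0.2607, hence k = 1/CV² = 14.7.
Then θ = mean/k = 53.7/14.7 = 3.65.

k ≈ 14.7, θ ≈ 3.65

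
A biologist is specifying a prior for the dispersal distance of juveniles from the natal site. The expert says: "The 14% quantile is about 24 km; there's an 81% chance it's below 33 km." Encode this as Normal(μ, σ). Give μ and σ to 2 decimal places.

The p-quantile of Normal(μ,σ) is μ + z_p·σ, with z_{0.14} = -1.08 and z_{0.81} = 0.8779.
Eliminate σ: μ = (z₂·x₁ − z₁·x₂)/(z₂ − z₁) = (0.8779·24 − (-1.08)·33)/1.958 = 28.97.
Then σ = (x₂ − x₁)/(z₂ − z₁) = (33 − 24)/1.958 = 4.60.

μ = 28.97, σ = 4.60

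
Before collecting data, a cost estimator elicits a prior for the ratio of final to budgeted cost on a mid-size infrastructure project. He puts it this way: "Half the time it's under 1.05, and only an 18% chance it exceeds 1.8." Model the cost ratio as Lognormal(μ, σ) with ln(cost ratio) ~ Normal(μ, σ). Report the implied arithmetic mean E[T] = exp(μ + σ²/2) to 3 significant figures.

If T ~ Lognormal(μ,σ) then ln T ~ Normal(μ,σ), so the p-quantile of ln T is μ + z_p·σ.
ln(1.05) = 0.04879 and ln(1.8) = 0.5878; z_{0.5} = 0, z_{0.82} = 0.9154.
σ = (0.5878 − 0.04879)/(0.9154 − (0)) = 0.589.
μ = 0.04879 − (0)·0.589 = 0.049.
E[T] = exp(μ + σ²/2) = exp(0.049 + 0.1734) = 1.25.

E[T] ≈ 1.25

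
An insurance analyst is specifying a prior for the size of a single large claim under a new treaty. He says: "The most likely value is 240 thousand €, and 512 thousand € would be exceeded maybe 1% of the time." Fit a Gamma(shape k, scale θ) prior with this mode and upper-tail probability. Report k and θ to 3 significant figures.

k ≈ 9.45, θ ≈ 28.4

Gamma(k,θ) with k>1 has mode (k−1)θ, so θ = 240/(k−1).
Need P(X < 512) = 0.99 with θ tied to k this way. Start at k = 2, θ = 240: P(X<512) ≈ 0.629.
Too low — raise k to concentrate. Iterating converges to k ≈ 9.45.
Then θ = 240/(9.45−1) ≈ 28.4.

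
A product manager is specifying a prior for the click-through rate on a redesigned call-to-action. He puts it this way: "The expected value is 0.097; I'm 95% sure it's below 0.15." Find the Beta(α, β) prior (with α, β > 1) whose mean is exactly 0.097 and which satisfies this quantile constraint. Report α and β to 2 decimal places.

With mean 0.097 fixed, write α = 0.097s, β = 0.903s where s = α+β.
Need P(θ < 0.15) = 0.95 under Beta(0.097s, 0.903s). Normal approximation: (q−m)/√(m(1−m)/s) ≈ z_{0.95} = 1.64, so s ≈ 0.097·0.903·(1.64)²/(0.15−0.097)² = 84.4.
At s = 84.4: P(θ<0.15) ≈ 0.937. Adjusting to match 0.95 gives s ≈ 98.71.
So α = 0.097·98.71 ≈ 9.57, β = 0.903·98.71 ≈ 89.13.

α ≈ 9.57, β ≈ 89.13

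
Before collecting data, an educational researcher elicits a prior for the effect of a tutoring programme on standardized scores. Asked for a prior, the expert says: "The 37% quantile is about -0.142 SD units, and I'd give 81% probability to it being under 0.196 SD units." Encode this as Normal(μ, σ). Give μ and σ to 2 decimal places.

μ = -0.05, σ = 0.28

The p-quantile of Normal(μ,σ) is μ + z_p·σ, with z_{0.37} = -0.3319 and z_{0.81} = 0.8779.
Eliminate σ: μ = (z₂·x₁ − z₁·x₂)/(z₂ − z₁) = (0.8779·-0.142 − (-0.3319)·0.196)/1.21 = -0.05.
Then σ = (x₂ − x₁)/(z₂ − z₁) = (0.196 − -0.142)/1.21 = 0.28.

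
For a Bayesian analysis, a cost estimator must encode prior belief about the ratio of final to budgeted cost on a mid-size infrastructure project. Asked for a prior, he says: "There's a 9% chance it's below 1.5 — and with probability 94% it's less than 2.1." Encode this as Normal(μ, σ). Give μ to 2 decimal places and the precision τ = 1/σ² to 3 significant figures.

μ = 1.78, τ = 23.3

For Normal(μ,σ), the p-quantile is μ + z_p·σ. Here z_{0.09} = -1.341, z_{0.94} = 1.555.
So 1.5 = μ − 1.341σ and 2.1 = μ + 1.555σ.
Subtracting: σ = (2.1 − 1.5)/(1.555 − (-1.341)) = 0.21.
Then μ = 1.5 − (-1.341)·0.21 = 1.78.
Precision τ = 1/σ² = 1/0.2072² = 23.3.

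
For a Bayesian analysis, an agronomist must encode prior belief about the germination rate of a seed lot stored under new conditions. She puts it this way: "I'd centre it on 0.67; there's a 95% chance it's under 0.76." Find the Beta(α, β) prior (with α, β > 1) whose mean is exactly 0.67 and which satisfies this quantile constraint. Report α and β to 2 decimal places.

With mean 0.67 fixed, write α = 0.67s, β = 0.33s where s = α+β.
Need P(θ < 0.76) = 0.95 under Beta(0.67s, 0.33s). Normal approximation: (q−m)/√(m(1−m)/s) ≈ z_{0.95} = 1.64, so s ≈ 0.67·0.33·(1.64)²/(0.76−0.67)² = 73.9.
At s = 73.9: P(θ<0.76) ≈ 0.957. Adjusting to match 0.95 gives s ≈ 68.40.
So α = 0.67·68.40 ≈ 45.83, β = 0.33·68.40 ≈ 22.57.

α ≈ 45.83, β ≈ 22.57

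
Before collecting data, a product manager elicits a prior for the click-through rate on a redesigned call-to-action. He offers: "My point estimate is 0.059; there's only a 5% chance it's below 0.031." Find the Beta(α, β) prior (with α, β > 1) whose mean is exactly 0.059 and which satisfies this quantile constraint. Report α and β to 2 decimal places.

With mean 0.059 fixed, write α = 0.059s, β = 0.941s where s = α+β.
Need P(θ < 0.031) = 0.05 under Beta(0.059s, 0.941s). Normal approximation: (q−m)/√(m(1−m)/s) ≈ z_{0.05} = -1.64, so s ≈ 0.059·0.941·(-1.64)²/(0.031−0.059)² = 191.6.
At s = 191.6: P(θ<0.031) ≈ 0.029. Adjusting to match 0.05 gives s ≈ 148.36.
So α = 0.059·148.36 ≈ 8.75, β = 0.941·148.36 ≈ 139.61.

α ≈ 8.75, β ≈ 139.61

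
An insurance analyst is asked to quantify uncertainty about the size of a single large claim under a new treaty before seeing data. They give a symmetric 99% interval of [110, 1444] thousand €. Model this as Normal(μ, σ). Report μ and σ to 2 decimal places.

A symmetric 99% interval runs μ ± z·σ with z = 2.576.
Half-width = 667, so σ = 667/2.576 = 258.95.
μ is the interval midpoint, 777.00.

μ = 777.00, σ = 258.95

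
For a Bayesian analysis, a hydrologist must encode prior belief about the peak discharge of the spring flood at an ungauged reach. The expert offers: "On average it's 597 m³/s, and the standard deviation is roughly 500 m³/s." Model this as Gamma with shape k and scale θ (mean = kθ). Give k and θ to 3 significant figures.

For Gamma(k, scale θ): mean = kθ, variance = kθ², so CV = 1/√k.
CV = SD/mean = 500/597 = 0.8375, hence k = 1/CV² = 1.43.
Then θ = mean/k = 597/1.43 = 419.

k ≈ 1.43, θ ≈ 419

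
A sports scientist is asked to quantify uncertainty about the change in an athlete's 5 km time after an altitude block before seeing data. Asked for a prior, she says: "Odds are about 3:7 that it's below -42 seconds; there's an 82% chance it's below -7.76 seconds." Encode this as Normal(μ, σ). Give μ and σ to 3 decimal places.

For Normal(μ,σ), the p-quantile is μ + z_p·σ. Here z_{0.3} = -0.5244, z_{0.82} = 0.9154.
So -42 = μ − 0.5244σ and -7.76 = μ + 0.9154σ.
Subtracting: σ = (-7.76 − -42)/(0.9154 − (-0.5244)) = 23.782.
Then μ = -42 − (-0.5244)·23.782 = -29.529.

μ = -29.529, σ = 23.782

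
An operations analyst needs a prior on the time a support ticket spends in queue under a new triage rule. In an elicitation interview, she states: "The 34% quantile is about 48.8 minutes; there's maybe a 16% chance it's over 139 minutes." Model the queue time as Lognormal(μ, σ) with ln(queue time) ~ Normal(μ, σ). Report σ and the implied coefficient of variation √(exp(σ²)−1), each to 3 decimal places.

σ ≈ 0.744, CV ≈ 0.860

If T ~ Lognormal(μ,σ) then ln T ~ Normal(μ,σ), so the p-quantile of ln T is μ + z_p·σ.
ln(48.8) = 3.888 and ln(139) = 4.934; z_{0.34} = -0.4125, z_{0.84} = 0.9945.
σ = (4.934 − 3.888)/(0.9945 − (-0.4125)) = 0.744.
μ = 3.888 − (-0.4125)·0.744 = 4.195.
CV = √(exp(σ²)−1) = √(exp(0.5535)−1) = 0.860.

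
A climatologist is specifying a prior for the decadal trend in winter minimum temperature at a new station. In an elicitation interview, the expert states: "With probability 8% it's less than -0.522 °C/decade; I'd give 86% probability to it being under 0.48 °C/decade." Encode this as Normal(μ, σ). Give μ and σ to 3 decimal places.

For Normal(μ,σ), the p-quantile is μ + z_p·σ. Here z_{0.08} = -1.405, z_{0.86} = 1.08.
So -0.522 = μ − 1.405σ and 0.48 = μ + 1.08σ.
Subtracting: σ = (0.48 − -0.522)/(1.08 − (-1.405)) = 0.403.
Then μ = -0.522 − (-1.405)·0.403 = 0.044.

μ = 0.044, σ = 0.403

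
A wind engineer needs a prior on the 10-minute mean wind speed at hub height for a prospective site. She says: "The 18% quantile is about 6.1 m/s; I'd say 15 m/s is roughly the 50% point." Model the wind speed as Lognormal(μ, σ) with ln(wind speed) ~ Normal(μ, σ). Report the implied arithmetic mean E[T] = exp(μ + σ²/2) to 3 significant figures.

If T ~ Lognormal(μ,σ) then ln T ~ Normal(μ,σ), so the p-quantile of ln T is μ + z_p·σ.
ln(6.1) = 1.808 and ln(15) = 2.708; z_{0.18} = -0.9154, z_{0.5} = 0.
σ = (2.708 − 1.808)/(0 − (-0.9154)) = 0.983.
μ = 1.808 − (-0.9154)·0.983 = 2.708.
E[T] = exp(μ + σ²/2) = exp(2.708 + 0.4831) = 24.3 m/s.

E[T] ≈ 24.3 m/s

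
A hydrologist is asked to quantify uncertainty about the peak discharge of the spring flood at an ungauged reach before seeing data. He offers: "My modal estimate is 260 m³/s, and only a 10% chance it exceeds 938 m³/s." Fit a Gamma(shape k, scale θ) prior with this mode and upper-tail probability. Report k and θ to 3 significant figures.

Gamma(k,θ) with k>1 has mode (k−1)θ, so θ = 260/(k−1).
Need P(X < 938) = 0.9 with θ tied to k this way. Start at k = 2, θ = 260: P(X<938) ≈ 0.875.
Too low — raise k to concentrate. Iterating converges to k ≈ 2.13.
Then θ = 260/(2.13−1) ≈ 230.

k ≈ 2.13, θ ≈ 230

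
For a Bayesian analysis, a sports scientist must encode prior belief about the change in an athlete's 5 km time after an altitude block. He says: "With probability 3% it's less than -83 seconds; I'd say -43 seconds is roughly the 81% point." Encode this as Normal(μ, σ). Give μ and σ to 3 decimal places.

For Normal(μ,σ), the p-quantile is μ + z_p·σ. Here z_{0.03} = -1.881, z_{0.81} = 0.8779.
So -83 = μ − 1.881σ and -43 = μ + 0.8779σ.
Subtracting: σ = (-43 − -83)/(0.8779 − (-1.881)) = 14.500.
Then μ = -83 − (-1.881)·14.500 = -55.729.

μ = -55.729, σ = 14.500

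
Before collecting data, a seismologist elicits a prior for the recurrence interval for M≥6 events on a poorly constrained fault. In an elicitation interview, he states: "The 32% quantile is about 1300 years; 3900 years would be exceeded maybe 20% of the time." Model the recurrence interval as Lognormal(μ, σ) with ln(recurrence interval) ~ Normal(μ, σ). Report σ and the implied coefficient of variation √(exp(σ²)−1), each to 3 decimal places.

σ ≈ 0.839, CV ≈ 1.011

If T ~ Lognormal(μ,σ) then ln T ~ Normal(μ,σ), so the p-quantile of ln T is μ + z_p·σ.
ln(1300) = 7.17 and ln(3900) = 8.269; z_{0.32} = -0.4677, z_{0.8} = 0.8416.
σ = (8.269 − 7.17)/(0.8416 − (-0.4677)) = 0.839.
μ = 7.17 − (-0.4677)·0.839 = 7.563.
CV = √(exp(σ²)−1) = √(exp(0.7040)−1) = 1.011.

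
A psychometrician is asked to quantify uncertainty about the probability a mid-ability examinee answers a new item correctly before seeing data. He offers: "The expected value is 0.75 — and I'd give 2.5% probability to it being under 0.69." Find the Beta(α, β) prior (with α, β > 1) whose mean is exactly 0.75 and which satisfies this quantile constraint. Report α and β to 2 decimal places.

With mean 0.75 fixed, write α = 0.75s, β = 0.25s where s = α+β.
Need P(θ < 0.69) = 0.025 under Beta(0.75s, 0.25s). Normal approximation: (q−m)/√(m(1−m)/s) ≈ z_{0.025} = -1.96, so s ≈ 0.75·0.25·(-1.96)²/(0.69−0.75)² = 200.1.
At s = 200.1: P(θ<0.69) ≈ 0.029. Adjusting to match 0.025 gives s ≈ 214.03.
So α = 0.75·214.03 ≈ 160.52, β = 0.25·214.03 ≈ 53.51.

α ≈ 160.52, β ≈ 53.51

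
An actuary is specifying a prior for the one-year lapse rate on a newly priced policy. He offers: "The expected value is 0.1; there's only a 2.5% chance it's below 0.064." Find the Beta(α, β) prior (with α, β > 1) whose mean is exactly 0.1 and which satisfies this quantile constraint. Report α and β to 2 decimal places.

α ≈ 21.95, β ≈ 197.59

With mean 0.1 fixed, write α = 0.1s, β = 0.9s where s = α+β.
Need P(θ < 0.064) = 0.025 under Beta(0.1s, 0.9s). Normal approximation: (q−m)/√(m(1−m)/s) ≈ z_{0.025} = -1.96, so s ≈ 0.1·0.9·(-1.96)²/(0.064−0.1)² = 266.8.
At s = 266.8: P(θ<0.064) ≈ 0.015. Adjusting to match 0.025 gives s ≈ 219.55.
So α = 0.1·219.55 ≈ 21.95, β = 0.9·219.55 ≈ 197.59.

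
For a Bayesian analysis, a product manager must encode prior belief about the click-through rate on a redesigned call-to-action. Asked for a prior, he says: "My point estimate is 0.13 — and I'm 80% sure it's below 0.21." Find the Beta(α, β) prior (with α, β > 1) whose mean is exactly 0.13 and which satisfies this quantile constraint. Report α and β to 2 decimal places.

With mean 0.13 fixed, write α = 0.13s, β = 0.87s where s = α+β.
Need P(θ < 0.21) = 0.8 under Beta(0.13s, 0.87s). Normal approximation: (q−m)/√(m(1−m)/s) ≈ z_{0.8} = 0.842, so s ≈ 0.13·0.87·(0.842)²/(0.21−0.13)² = 12.5.
At s = 12.5: P(θ<0.21) ≈ 0.822. Adjusting to match 0.8 gives s ≈ 8.76.
So α = 0.13·8.76 ≈ 1.14, β = 0.87·8.76 ≈ 7.62.

α ≈ 1.14, β ≈ 7.62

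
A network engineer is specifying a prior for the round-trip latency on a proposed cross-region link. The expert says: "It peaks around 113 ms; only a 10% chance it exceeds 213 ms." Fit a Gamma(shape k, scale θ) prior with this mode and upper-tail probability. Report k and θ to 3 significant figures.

k ≈ 5.76, θ ≈ 23.8

Gamma(k,θ) with k>1 has mode (k−1)θ, so θ = 113/(k−1).
Need P(X < 213) = 0.9 with θ tied to k this way. Start at k = 2, θ = 113: P(X<213) ≈ 0.562.
Too low — raise k to concentrate. Iterating converges to k ≈ 5.76.
Then θ = 113/(5.76−1) ≈ 23.8.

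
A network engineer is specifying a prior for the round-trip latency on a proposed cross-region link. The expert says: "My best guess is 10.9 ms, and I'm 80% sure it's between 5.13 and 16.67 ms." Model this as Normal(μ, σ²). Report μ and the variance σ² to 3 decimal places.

A symmetric 80% interval runs μ ± z·σ with z = 1.282.
Half-width = 5.77, so σ = 5.77/1.282 = 4.5024 and σ² = 20.271.
μ is the stated best guess, 10.900.

μ = 10.900, σ² = 20.271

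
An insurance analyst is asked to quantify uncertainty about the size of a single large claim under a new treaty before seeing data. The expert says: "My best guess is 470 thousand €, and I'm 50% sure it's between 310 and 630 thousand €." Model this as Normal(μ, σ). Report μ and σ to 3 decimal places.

μ = 470.000, σ = 237.216

A symmetric 50% interval runs μ ± z·σ with z = 0.6745.
Half-width = 160, so σ = 160/0.6745 = 237.216.
μ is the stated best guess, 470.000.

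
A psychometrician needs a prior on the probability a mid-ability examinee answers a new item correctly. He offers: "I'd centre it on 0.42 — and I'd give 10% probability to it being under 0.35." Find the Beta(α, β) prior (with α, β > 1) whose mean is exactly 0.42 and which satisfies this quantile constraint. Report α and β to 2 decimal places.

With mean 0.42 fixed, write α = 0.42s, β = 0.58s where s = α+β.
Need P(θ < 0.35) = 0.1 under Beta(0.42s, 0.58s). Normal approximation: (q−m)/√(m(1−m)/s) ≈ z_{0.1} = -1.28, so s ≈ 0.42·0.58·(-1.28)²/(0.35−0.42)² = 81.6.
At s = 81.6: P(θ<0.35) ≈ 0.098. Adjusting to match 0.1 gives s ≈ 80.29.
So α = 0.42·80.29 ≈ 33.72, β = 0.58·80.29 ≈ 46.57.

α ≈ 33.72, β ≈ 46.57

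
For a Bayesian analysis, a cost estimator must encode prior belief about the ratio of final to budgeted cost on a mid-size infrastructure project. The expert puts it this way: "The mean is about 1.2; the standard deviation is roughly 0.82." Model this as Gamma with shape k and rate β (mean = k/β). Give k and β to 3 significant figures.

k ≈ 2.14, β ≈ 1.78

For Gamma(k, rate β): mean = k/β, variance = k/β², so CV = 1/√k.
CV = SD/mean = 0.82/1.2 = 0.6833, hence k = 1/CV² = 2.14.
Then β = k/mean = 2.14/1.2 = 1.78.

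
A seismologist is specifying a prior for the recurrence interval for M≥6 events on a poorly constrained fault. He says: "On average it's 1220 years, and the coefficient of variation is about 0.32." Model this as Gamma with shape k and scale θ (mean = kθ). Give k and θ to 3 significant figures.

k ≈ 9.77, θ ≈ 125

For Gamma(k, scale θ): mean = kθ, variance = kθ², so CV = 1/√k.
CV = 0.32, hence k = 1/CV² = 9.77.
Then θ = mean/k = 1220/9.77 = 125.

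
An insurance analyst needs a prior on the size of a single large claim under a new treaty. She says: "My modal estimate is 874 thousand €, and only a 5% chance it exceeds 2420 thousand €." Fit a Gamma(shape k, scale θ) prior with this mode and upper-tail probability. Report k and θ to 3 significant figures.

Gamma(k,θ) with k>1 has mode (k−1)θ, so θ = 874/(k−1).
Need P(X < 2420) = 0.95 with θ tied to k this way. Start at k = 2, θ = 874: P(X<2420) ≈ 0.764.
Too low — raise k to concentrate. Iterating converges to k ≈ 3.58.
Then θ = 874/(3.58−1) ≈ 338.

k ≈ 3.58, θ ≈ 338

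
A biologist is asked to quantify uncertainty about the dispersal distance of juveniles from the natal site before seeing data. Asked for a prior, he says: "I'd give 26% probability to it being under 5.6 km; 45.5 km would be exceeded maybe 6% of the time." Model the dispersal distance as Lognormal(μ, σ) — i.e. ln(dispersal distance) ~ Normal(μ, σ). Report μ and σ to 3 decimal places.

If T ~ Lognormal(μ,σ) then ln T ~ Normal(μ,σ), so the p-quantile of ln T is μ + z_p·σ.
ln(5.6) = 1.723 and ln(45.5) = 3.818; z_{0.26} = -0.6433, z_{0.94} = 1.555.
σ = (3.818 − 1.723)/(1.555 − (-0.6433)) = 0.953.
μ = 1.723 − (-0.6433)·0.953 = 2.336.

μ ≈ 2.336, σ ≈ 0.953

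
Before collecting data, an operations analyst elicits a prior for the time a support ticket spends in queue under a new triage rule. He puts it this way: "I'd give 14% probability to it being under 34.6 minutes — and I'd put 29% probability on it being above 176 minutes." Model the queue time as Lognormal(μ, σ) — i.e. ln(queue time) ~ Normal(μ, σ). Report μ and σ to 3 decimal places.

μ ≈ 4.619, σ ≈ 0.996

If T ~ Lognormal(μ,σ) then ln T ~ Normal(μ,σ), so the p-quantile of ln T is μ + z_p·σ.
ln(34.6) = 3.544 and ln(176) = 5.17; z_{0.14} = -1.08, z_{0.71} = 0.5534.
σ = (5.17 − 3.544)/(0.5534 − (-1.08)) = 0.996.
μ = 3.544 − (-1.08)·0.996 = 4.619.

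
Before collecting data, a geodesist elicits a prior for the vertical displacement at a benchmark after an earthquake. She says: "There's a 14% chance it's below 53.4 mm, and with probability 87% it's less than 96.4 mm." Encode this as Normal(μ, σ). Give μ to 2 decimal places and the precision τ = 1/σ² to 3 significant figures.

For Normal(μ,σ), the p-quantile is μ + z_p·σ. Here z_{0.14} = -1.08, z_{0.87} = 1.126.
So 53.4 = μ − 1.08σ and 96.4 = μ + 1.126σ.
Subtracting: σ = (96.4 − 53.4)/(1.126 − (-1.08)) = 19.49.
Then μ = 53.4 − (-1.08)·19.49 = 74.45.
Precision τ = 1/σ² = 1/19.49² = 0.00263.

μ = 74.45, τ = 0.00263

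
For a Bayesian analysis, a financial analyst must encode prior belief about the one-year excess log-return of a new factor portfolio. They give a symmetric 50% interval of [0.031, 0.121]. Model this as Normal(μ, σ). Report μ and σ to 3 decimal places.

μ = 0.076, σ = 0.067

A symmetric 50% interval runs μ ± z·σ with z = 0.6745.
Half-width = 0.045, so σ = 0.045/0.6745 = 0.067.
μ is the interval midpoint, 0.076.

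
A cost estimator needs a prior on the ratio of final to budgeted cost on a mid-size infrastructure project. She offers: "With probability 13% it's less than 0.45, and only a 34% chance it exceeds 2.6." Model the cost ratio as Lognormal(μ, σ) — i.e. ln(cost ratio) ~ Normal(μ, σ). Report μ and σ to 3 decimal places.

μ ≈ 0.485, σ ≈ 1.140

If T ~ Lognormal(μ,σ) then ln T ~ Normal(μ,σ), so the p-quantile of ln T is μ + z_p·σ.
ln(0.45) = -0.7985 and ln(2.6) = 0.9555; z_{0.13} = -1.126, z_{0.66} = 0.4125.
σ = (0.9555 − -0.7985)/(0.4125 − (-1.126)) = 1.140.
μ = -0.7985 − (-1.126)·1.140 = 0.485.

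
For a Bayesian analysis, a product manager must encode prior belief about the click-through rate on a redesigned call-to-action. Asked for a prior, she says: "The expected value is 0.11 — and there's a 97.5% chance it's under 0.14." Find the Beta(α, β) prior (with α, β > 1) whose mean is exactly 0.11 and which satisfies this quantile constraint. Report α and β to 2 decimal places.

α ≈ 50.99, β ≈ 412.53

With mean 0.11 fixed, write α = 0.11s, β = 0.89s where s = α+β.
Need P(θ < 0.14) = 0.975 under Beta(0.11s, 0.89s). Normal approximation: (q−m)/√(m(1−m)/s) ≈ z_{0.975} = 1.96, so s ≈ 0.11·0.89·(1.96)²/(0.14−0.11)² = 417.9.
At s = 417.9: P(θ<0.14) ≈ 0.969. Adjusting to match 0.975 gives s ≈ 463.52.
So α = 0.11·463.52 ≈ 50.99, β = 0.89·463.52 ≈ 412.53.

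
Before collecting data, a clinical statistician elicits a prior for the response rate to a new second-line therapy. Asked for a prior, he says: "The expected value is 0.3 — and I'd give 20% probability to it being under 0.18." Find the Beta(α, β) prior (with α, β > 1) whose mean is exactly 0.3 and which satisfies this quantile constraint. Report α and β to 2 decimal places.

With mean 0.3 fixed, write α = 0.3s, β = 0.7s where s = α+β.
Need P(θ < 0.18) = 0.2 under Beta(0.3s, 0.7s). Normal approximation: (q−m)/√(m(1−m)/s) ≈ z_{0.2} = -0.842, so s ≈ 0.3·0.7·(-0.842)²/(0.18−0.3)² = 10.3.
At s = 10.3: P(θ<0.18) ≈ 0.206. Adjusting to match 0.2 gives s ≈ 10.72.
So α = 0.3·10.72 ≈ 3.22, β = 0.7·10.72 ≈ 7.51.

α ≈ 3.22, β ≈ 7.51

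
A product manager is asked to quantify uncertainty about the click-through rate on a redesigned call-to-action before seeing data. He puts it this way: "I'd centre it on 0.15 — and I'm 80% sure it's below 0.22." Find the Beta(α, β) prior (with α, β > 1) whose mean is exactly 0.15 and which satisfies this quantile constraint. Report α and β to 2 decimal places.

α ≈ 2.27, β ≈ 12.87

With mean 0.15 fixed, write α = 0.15s, β = 0.85s where s = α+β.
Need P(θ < 0.22) = 0.8 under Beta(0.15s, 0.85s). Normal approximation: (q−m)/√(m(1−m)/s) ≈ z_{0.8} = 0.842, so s ≈ 0.15·0.85·(0.842)²/(0.22−0.15)² = 18.4.
At s = 18.4: P(θ<0.22) ≈ 0.815. Adjusting to match 0.8 gives s ≈ 15.15.
So α = 0.15·15.15 ≈ 2.27, β = 0.85·15.15 ≈ 12.87.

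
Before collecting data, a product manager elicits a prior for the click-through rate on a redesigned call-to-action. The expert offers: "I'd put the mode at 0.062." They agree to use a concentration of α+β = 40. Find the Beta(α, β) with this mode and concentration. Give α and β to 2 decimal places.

α = 3.36, β = 36.64

For α,β > 1 the Beta mode is (α−1)/(α+β−2). With α+β = 40, the mode is (α−1)/38.
Set (α−1)/38 = 0.062 → α = 1 + 0.062·38 = 3.36.
β = 40 − α = 36.64.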